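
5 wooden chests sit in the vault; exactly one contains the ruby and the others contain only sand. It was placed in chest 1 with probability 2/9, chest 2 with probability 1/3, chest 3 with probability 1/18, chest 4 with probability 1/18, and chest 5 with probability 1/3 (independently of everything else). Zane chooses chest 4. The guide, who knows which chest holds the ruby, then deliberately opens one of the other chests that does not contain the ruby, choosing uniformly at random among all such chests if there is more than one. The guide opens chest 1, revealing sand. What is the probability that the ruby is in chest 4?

Consider each possible location of the ruby in turn.
If it is in chest 1 (prior 2/9): the guide opened chest 1, so this case is ruled out; weight (2/9)·0 = 0.
If it is in either of chests 2 and 5 (prior 1/3 each): the guide has 3 equally likely choices, so probability 1/3; weight (1/3)·(1/3) = 1/9 each.
If it is in chest 3 (prior 1/18): the guide has 3 equally likely choices, so probability 1/3; weight (1/18)·(1/3) = 1/54.
If it is in chest 4 (prior 1/18): the guide has 4 equally likely choices, so probability 1/4; weight (1/18)·(1/4) = 1/72.
The weights sum to 55/216.
So P(the ruby in chest 4 | the guide opened chest 1) = (1/72) / (55/216) = 3/55.

3/55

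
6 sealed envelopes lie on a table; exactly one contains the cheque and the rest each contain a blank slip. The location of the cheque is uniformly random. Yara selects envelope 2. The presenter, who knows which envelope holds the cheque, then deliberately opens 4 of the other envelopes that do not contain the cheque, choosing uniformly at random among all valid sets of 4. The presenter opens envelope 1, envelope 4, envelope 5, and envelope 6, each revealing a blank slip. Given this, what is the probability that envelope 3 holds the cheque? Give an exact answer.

5/6

Apply Bayes' rule, conditioning on where the cheque actually is.
If it is in any of envelopes 1, 4, 5, and 6 (prior 1/6 each): that envelope was opened and seen not to hold the prize — ruled out; weight (1/6)·0 = 0 each.
If it is in envelope 2 (prior 1/6): the presenter has 5 equally likely choices, so probability 1/5; weight (1/6)·(1/5) = 1/30.
If it is in envelope 3 (prior 1/6): the presenter has no choice, probability 1; weight (1/6)·1 = 1/6.
The weights sum to 1/5.
So P(the cheque in envelope 3 | the presenter opened envelope 1, envelope 4, envelope 5, and envelope 6) = (1/6) / (1/5) = 5/6.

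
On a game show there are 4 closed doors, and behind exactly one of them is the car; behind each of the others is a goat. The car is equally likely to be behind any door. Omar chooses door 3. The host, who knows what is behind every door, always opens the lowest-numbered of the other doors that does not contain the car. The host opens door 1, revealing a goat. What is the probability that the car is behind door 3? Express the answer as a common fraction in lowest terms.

Condition on the true location of the car.
If it is behind door 1 (prior 1/4): the host opened door 1, so this case is ruled out; weight (1/4)·0 = 0.
If it is behind any of doors 2, 3, and 4 (prior 1/4 each): door 1 is the lowest-numbered option available, probability 1; weight (1/4)·1 = 1/4 each.
The weights sum to 3/4.
So P(the car behind door 3 | the host opened door 1) = (1/4) / (3/4) = 1/3.

1/3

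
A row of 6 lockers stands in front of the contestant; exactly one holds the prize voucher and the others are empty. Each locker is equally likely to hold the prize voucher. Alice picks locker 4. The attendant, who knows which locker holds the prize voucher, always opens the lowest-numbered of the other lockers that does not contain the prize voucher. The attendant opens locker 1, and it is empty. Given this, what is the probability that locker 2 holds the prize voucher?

Consider each possible location of the prize voucher in turn.
If it is in locker 1 (prior 1/6): the attendant opened locker 1, so this case is ruled out; weight (1/6)·0 = 0.
If it is in any of lockers 2, 3, 4, 5, and 6 (prior 1/6 each): locker 1 is the lowest-numbered option available, probability 1; weight (1/6)·1 = 1/6 each.
The weights sum to 5/6.
So P(the prize voucher in locker 2 | the attendant opened locker 1) = (1/6) / (5/6) = 1/5.

1/5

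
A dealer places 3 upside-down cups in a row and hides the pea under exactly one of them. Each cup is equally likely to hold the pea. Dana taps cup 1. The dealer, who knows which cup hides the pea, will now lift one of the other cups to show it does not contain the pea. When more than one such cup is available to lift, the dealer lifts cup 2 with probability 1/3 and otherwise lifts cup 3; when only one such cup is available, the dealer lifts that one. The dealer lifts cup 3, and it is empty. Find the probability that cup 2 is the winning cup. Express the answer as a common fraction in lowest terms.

Condition on the true location of the pea.
If it is under cup 1 (prior 1/3): cup 2 is available but not opened, probability 2/3; weight (1/3)·(2/3) = 2/9.
If it is under cup 2 (prior 1/3): only cup 3 is available, probability 1; weight (1/3)·1 = 1/3.
If it is under cup 3 (prior 1/3): the dealer opened cup 3, so this case is ruled out; weight (1/3)·0 = 0.
The weights sum to 5/9.
So P(the pea under cup 2 | the dealer opened cup 3) = (1/3) / (5/9) = 3/5.

3/5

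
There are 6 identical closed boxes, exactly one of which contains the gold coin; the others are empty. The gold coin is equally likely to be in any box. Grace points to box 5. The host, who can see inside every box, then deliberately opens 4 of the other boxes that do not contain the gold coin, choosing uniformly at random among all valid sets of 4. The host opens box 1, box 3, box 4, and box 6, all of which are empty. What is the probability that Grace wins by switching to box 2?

Condition on the true location of the gold coin.
If it is in any of boxes 1, 3, 4, and 6 (prior 1/6 each): that box was opened and seen not to hold the prize — ruled out; weight (1/6)·0 = 0 each.
If it is in box 2 (prior 1/6): the host has no choice, probability 1; weight (1/6)·1 = 1/6.
If it is in box 5 (prior 1/6): the host has 5 equally likely choices, so probability 1/5; weight (1/6)·(1/5) = 1/30.
The weights sum to 1/5.
So P(the gold coin in box 2 | the host opened box 1, box 3, box 4, and box 6) = (1/6) / (1/5) = 5/6.

5/6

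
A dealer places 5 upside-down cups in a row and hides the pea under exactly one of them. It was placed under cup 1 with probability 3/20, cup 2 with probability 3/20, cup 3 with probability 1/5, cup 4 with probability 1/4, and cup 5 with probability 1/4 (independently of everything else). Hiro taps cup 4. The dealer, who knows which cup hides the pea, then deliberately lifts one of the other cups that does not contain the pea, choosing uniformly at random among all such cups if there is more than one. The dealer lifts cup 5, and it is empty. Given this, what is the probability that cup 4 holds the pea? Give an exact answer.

Condition on the true location of the pea.
If it is under either of cups 1 and 2 (prior 3/20 each): the dealer has 3 equally likely choices, so probability 1/3; weight (3/20)·(1/3) = 1/20 each.
If it is under cup 3 (prior 1/5): the dealer has 3 equally likely choices, so probability 1/3; weight (1/5)·(1/3) = 1/15.
If it is under cup 4 (prior 1/4): the dealer has 4 equally likely choices, so probability 1/4; weight (1/4)·(1/4) = 1/16.
If it is under cup 5 (prior 1/4): the dealer opened cup 5, so this case is ruled out; weight (1/4)·0 = 0.
The weights sum to 11/48.
So P(the pea under cup 4 | the dealer opened cup 5) = (1/16) / (11/48) = 3/11.

3/11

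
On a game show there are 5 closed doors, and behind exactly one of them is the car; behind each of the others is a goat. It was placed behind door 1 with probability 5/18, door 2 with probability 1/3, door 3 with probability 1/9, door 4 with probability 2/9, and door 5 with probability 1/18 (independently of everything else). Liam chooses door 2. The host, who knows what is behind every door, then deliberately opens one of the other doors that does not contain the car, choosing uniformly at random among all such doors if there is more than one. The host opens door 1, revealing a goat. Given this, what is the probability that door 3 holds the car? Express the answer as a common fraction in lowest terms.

Consider each possible location of the car in turn.
If it is behind door 1 (prior 5/18): the host opened door 1, so this case is ruled out; weight (5/18)·0 = 0.
If it is behind door 2 (prior 1/3): the host has 4 equally likely choices, so probability 1/4; weight (1/3)·(1/4) = 1/12.
If it is behind door 3 (prior 1/9): the host has 3 equally likely choices, so probability 1/3; weight (1/9)·(1/3) = 1/27.
If it is behind door 4 (prior 2/9): the host has 3 equally likely choices, so probability 1/3; weight (2/9)·(1/3) = 2/27.
If it is behind door 5 (prior 1/18): the host has 3 equally likely choices, so probability 1/3; weight (1/18)·(1/3) = 1/54.
The weights sum to 23/108.
So P(the car behind door 3 | the host opened door 1) = (1/27) / (23/108) = 4/23.

4/23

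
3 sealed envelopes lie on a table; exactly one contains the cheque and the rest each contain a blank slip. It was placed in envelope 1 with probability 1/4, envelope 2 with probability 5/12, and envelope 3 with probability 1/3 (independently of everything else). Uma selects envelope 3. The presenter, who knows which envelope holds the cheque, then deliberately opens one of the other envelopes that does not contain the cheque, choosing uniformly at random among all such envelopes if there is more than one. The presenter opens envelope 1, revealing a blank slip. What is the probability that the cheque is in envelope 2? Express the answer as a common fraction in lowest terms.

5/7

Apply Bayes' rule, conditioning on where the cheque actually is.
If it is in envelope 1 (prior 1/4): the presenter opened envelope 1, so this case is ruled out; weight (1/4)·0 = 0.
If it is in envelope 2 (prior 5/12): the presenter has no choice, probability 1; weight (5/12)·1 = 5/12.
If it is in envelope 3 (prior 1/3): the presenter has 2 equally likely choices, so probability 1/2; weight (1/3)·(1/2) = 1/6.
The weights sum to 7/12.
So P(the cheque in envelope 2 | the presenter opened envelope 1) = (5/12) / (7/12) = 5/7.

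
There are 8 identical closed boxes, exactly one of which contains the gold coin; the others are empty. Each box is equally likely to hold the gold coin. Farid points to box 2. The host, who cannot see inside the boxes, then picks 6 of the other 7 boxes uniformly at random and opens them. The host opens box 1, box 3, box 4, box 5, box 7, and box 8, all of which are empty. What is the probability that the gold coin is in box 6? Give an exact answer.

1/2

Condition on the true location of the gold coin.
If it is in any of boxes 1, 3, 4, 5, 7, and 8 (prior 1/8 each): that box was opened and seen not to hold the prize — ruled out; weight (1/8)·0 = 0 each.
If it is in either of boxes 2 and 6 (prior 1/8 each): the host picks exactly this set with probability 1/7 regardless, and none is the prize; weight (1/8)·(1/7) = 1/56 each.
The weights sum to 1/28.
So P(the gold coin in box 6 | the host opened box 1, box 3, box 4, box 5, box 7, and box 8) = (1/56) / (1/28) = 1/2.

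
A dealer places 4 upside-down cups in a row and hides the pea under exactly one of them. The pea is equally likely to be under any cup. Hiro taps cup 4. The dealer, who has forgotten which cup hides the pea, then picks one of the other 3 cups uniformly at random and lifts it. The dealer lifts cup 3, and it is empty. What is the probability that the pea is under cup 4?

1/3

Because the dealer chose which cup to lift without knowing where the pea is, the choice is independent of the prize location. Learning that cup 3 does not hold the pea simply rules out that one location and leaves the remaining 3 cups still equally likely by symmetry.
So P(the pea under cup 4) = 1/3.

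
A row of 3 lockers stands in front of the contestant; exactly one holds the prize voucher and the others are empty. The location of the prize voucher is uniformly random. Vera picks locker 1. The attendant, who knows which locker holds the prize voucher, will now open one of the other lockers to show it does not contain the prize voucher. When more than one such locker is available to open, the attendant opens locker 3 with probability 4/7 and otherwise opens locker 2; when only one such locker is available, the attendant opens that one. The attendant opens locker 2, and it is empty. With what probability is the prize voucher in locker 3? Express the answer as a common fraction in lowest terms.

7/10

Condition on the true location of the prize voucher.
If it is in locker 1 (prior 1/3): locker 3 is available but not opened, probability 3/7; weight (1/3)·(3/7) = 1/7.
If it is in locker 2 (prior 1/3): the attendant opened locker 2, so this case is ruled out; weight (1/3)·0 = 0.
If it is in locker 3 (prior 1/3): only locker 2 is available, probability 1; weight (1/3)·1 = 1/3.
The weights sum to 10/21.
So P(the prize voucher in locker 3 | the attendant opened locker 2) = (1/3) / (10/21) = 7/10.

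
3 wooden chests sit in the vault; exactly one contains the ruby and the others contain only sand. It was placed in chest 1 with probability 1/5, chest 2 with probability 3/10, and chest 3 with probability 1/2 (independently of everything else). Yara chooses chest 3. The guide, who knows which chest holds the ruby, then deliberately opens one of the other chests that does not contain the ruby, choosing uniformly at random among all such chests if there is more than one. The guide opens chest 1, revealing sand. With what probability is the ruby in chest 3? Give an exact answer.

5/11

Condition on the true location of the ruby.
If it is in chest 1 (prior 1/5): the guide opened chest 1, so this case is ruled out; weight (1/5)·0 = 0.
If it is in chest 2 (prior 3/10): the guide has no choice, probability 1; weight (3/10)·1 = 3/10.
If it is in chest 3 (prior 1/2): the guide has 2 equally likely choices, so probability 1/2; weight (1/2)·(1/2) = 1/4.
The weights sum to 11/20.
So P(the ruby in chest 3 | the guide opened chest 1) = (1/4) / (11/20) = 5/11.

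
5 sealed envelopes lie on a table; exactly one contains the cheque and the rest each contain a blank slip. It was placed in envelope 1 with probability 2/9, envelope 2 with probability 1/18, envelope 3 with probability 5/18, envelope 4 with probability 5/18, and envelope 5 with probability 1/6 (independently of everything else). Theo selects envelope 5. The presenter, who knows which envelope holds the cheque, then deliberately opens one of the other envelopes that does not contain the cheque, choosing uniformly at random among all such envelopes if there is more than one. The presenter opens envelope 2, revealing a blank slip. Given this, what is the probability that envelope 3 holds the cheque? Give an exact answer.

Condition on the true location of the cheque.
If it is in envelope 1 (prior 2/9): the presenter has 3 equally likely choices, so probability 1/3; weight (2/9)·(1/3) = 2/27.
If it is in envelope 2 (prior 1/18): the presenter opened envelope 2, so this case is ruled out; weight (1/18)·0 = 0.
If it is in either of envelopes 3 and 4 (prior 5/18 each): the presenter has 3 equally likely choices, so probability 1/3; weight (5/18)·(1/3) = 5/54 each.
If it is in envelope 5 (prior 1/6): the presenter has 4 equally likely choices, so probability 1/4; weight (1/6)·(1/4) = 1/24.
The weights sum to 65/216.
So P(the cheque in envelope 3 | the presenter opened envelope 2) = (5/54) / (65/216) = 4/13.

4/13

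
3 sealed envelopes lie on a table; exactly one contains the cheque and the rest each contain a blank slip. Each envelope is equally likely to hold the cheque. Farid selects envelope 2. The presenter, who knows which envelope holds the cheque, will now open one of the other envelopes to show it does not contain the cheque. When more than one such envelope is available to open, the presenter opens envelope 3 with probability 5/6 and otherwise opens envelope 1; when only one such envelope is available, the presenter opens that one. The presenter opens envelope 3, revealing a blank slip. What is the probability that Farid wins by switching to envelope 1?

6/11

Consider each possible location of the cheque in turn.
If it is in envelope 1 (prior 1/3): only envelope 3 is available, probability 1; weight (1/3)·1 = 1/3.
If it is in envelope 2 (prior 1/3): envelope 3 is available, opened with probability 5/6; weight (1/3)·(5/6) = 5/18.
If it is in envelope 3 (prior 1/3): the presenter opened envelope 3, so this case is ruled out; weight (1/3)·0 = 0.
The weights sum to 11/18.
So P(the cheque in envelope 1 | the presenter opened envelope 3) = (1/3) / (11/18) = 6/11.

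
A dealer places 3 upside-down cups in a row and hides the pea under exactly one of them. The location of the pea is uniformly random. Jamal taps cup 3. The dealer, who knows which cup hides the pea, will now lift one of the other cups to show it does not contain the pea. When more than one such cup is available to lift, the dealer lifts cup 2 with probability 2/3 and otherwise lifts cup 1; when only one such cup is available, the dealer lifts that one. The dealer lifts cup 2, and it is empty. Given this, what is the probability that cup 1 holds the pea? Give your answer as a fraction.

3/5

Apply Bayes' rule, conditioning on where the pea actually is.
If it is under cup 1 (prior 1/3): only cup 2 is available, probability 1; weight (1/3)·1 = 1/3.
If it is under cup 2 (prior 1/3): the dealer opened cup 2, so this case is ruled out; weight (1/3)·0 = 0.
If it is under cup 3 (prior 1/3): cup 2 is available, opened with probability 2/3; weight (1/3)·(2/3) = 2/9.
The weights sum to 5/9.
So P(the pea under cup 1 | the dealer opened cup 2) = (1/3) / (5/9) = 3/5.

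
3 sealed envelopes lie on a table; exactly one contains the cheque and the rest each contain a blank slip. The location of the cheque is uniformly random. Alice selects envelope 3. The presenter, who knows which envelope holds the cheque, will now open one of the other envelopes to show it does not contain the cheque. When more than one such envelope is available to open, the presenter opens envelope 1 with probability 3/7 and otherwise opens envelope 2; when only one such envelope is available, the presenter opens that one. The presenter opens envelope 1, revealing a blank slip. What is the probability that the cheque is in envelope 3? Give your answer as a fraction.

Consider each possible location of the cheque in turn.
If it is in envelope 1 (prior 1/3): the presenter opened envelope 1, so this case is ruled out; weight (1/3)·0 = 0.
If it is in envelope 2 (prior 1/3): only envelope 1 is available, probability 1; weight (1/3)·1 = 1/3.
If it is in envelope 3 (prior 1/3): envelope 1 is available, opened with probability 3/7; weight (1/3)·(3/7) = 1/7.
The weights sum to 10/21.
So P(the cheque in envelope 3 | the presenter opened envelope 1) = (1/7) / (10/21) = 3/10.

3/10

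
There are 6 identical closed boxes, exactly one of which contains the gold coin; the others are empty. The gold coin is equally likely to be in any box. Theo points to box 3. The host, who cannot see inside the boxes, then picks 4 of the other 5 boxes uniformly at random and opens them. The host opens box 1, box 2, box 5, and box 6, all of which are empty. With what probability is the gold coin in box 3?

Apply Bayes' rule, conditioning on where the gold coin actually is.
If it is in any of boxes 1, 2, 5, and 6 (prior 1/6 each): that box was opened and seen not to hold the prize — ruled out; weight (1/6)·0 = 0 each.
If it is in either of boxes 3 and 4 (prior 1/6 each): the host picks exactly this set with probability 1/5 regardless, and none is the prize; weight (1/6)·(1/5) = 1/30 each.
The weights sum to 1/15.
So P(the gold coin in box 3 | the host opened box 1, box 2, box 5, and box 6) = (1/30) / (1/15) = 1/2.

1/2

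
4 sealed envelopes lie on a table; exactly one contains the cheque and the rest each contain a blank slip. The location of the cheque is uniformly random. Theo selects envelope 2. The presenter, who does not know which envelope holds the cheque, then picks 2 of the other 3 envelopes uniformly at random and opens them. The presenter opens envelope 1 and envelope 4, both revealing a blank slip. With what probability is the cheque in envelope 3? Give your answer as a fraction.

1/2

Apply Bayes' rule, conditioning on where the cheque actually is.
If it is in either of envelopes 1 and 4 (prior 1/4 each): that envelope was opened and seen not to hold the prize — ruled out; weight (1/4)·0 = 0 each.
If it is in either of envelopes 2 and 3 (prior 1/4 each): the presenter picks exactly this set with probability 1/3 regardless, and none is the prize; weight (1/4)·(1/3) = 1/12 each.
The weights sum to 1/6.
So P(the cheque in envelope 3 | the presenter opened envelope 1 and envelope 4) = (1/12) / (1/6) = 1/2.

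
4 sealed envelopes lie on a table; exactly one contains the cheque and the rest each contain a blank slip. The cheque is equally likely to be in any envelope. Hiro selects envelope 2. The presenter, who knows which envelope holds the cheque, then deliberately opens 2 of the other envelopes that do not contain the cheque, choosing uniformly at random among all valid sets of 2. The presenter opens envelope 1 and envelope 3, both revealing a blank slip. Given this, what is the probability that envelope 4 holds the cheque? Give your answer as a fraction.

Consider each possible location of the cheque in turn.
If it is in either of envelopes 1 and 3 (prior 1/4 each): that envelope was opened and seen not to hold the prize — ruled out; weight (1/4)·0 = 0 each.
If it is in envelope 2 (prior 1/4): the presenter has 3 equally likely choices, so probability 1/3; weight (1/4)·(1/3) = 1/12.
If it is in envelope 4 (prior 1/4): the presenter has no choice, probability 1; weight (1/4)·1 = 1/4.
The weights sum to 1/3.
So P(the cheque in envelope 4 | the presenter opened envelope 1 and envelope 3) = (1/4) / (1/3) = 3/4.

3/4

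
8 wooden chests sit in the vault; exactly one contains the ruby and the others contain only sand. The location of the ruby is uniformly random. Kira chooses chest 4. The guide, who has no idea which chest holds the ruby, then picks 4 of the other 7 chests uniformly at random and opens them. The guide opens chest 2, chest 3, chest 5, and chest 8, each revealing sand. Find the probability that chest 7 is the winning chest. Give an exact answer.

1/4

Apply Bayes' rule, conditioning on where the ruby actually is.
If it is in any of chests 1, 4, 6, and 7 (prior 1/8 each): the guide picks exactly this set with probability 1/35 regardless, and none is the prize; weight (1/8)·(1/35) = 1/280 each.
If it is in any of chests 2, 3, 5, and 8 (prior 1/8 each): that chest was opened and seen not to hold the prize — ruled out; weight (1/8)·0 = 0 each.
The weights sum to 1/70.
So P(the ruby in chest 7 | the guide opened chest 2, chest 3, chest 5, and chest 8) = (1/280) / (1/70) = 1/4.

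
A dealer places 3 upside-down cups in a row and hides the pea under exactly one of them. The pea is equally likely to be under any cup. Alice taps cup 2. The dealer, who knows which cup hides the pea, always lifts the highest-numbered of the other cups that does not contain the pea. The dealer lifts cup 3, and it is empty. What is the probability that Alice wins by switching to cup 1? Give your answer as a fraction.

Apply Bayes' rule, conditioning on where the pea actually is.
If it is under either of cups 1 and 2 (prior 1/3 each): cup 3 is the highest-numbered option available, probability 1; weight (1/3)·1 = 1/3 each.
If it is under cup 3 (prior 1/3): the dealer opened cup 3, so this case is ruled out; weight (1/3)·0 = 0.
The weights sum to 2/3.
So P(the pea under cup 1 | the dealer opened cup 3) = (1/3) / (2/3) = 1/2.

1/2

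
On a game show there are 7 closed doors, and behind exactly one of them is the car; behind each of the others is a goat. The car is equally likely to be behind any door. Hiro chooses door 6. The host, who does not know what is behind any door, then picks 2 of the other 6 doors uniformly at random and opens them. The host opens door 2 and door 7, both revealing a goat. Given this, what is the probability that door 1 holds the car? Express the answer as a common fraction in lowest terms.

1/5

Condition on the true location of the car.
If it is behind any of doors 1, 3, 4, 5, and 6 (prior 1/7 each): the host picks exactly this set with probability 1/15 regardless, and none is the prize; weight (1/7)·(1/15) = 1/105 each.
If it is behind either of doors 2 and 7 (prior 1/7 each): that door was opened and seen not to hold the prize — ruled out; weight (1/7)·0 = 0 each.
The weights sum to 1/21.
So P(the car behind door 1 | the host opened door 2 and door 7) = (1/105) / (1/21) = 1/5.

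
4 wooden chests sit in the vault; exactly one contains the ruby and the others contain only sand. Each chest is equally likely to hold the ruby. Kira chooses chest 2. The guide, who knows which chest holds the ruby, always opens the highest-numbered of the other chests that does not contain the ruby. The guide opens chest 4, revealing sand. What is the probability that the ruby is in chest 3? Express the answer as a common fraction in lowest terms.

1/3

Condition on the true location of the ruby.
If it is in any of chests 1, 2, and 3 (prior 1/4 each): chest 4 is the highest-numbered option available, probability 1; weight (1/4)·1 = 1/4 each.
If it is in chest 4 (prior 1/4): the guide opened chest 4, so this case is ruled out; weight (1/4)·0 = 0.
The weights sum to 3/4.
So P(the ruby in chest 3 | the guide opened chest 4) = (1/4) / (3/4) = 1/3.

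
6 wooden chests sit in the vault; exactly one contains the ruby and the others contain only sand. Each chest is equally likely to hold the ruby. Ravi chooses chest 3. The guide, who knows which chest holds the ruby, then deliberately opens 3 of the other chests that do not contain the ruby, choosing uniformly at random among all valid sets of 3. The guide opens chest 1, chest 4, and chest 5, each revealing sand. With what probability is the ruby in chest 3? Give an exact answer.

Consider each possible location of the ruby in turn.
If it is in any of chests 1, 4, and 5 (prior 1/6 each): that chest was opened and seen not to hold the prize — ruled out; weight (1/6)·0 = 0 each.
If it is in either of chests 2 and 6 (prior 1/6 each): the guide has 4 equally likely choices, so probability 1/4; weight (1/6)·(1/4) = 1/24 each.
If it is in chest 3 (prior 1/6): the guide has 10 equally likely choices, so probability 1/10; weight (1/6)·(1/10) = 1/60.
The weights sum to 1/10.
So P(the ruby in chest 3 | the guide opened chest 1, chest 4, and chest 5) = (1/60) / (1/10) = 1/6.

1/6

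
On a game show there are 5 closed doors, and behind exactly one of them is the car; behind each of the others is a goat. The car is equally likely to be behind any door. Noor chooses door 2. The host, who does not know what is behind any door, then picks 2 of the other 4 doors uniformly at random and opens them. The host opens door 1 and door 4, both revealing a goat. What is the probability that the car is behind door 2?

Consider each possible location of the car in turn.
If it is behind either of doors 1 and 4 (prior 1/5 each): that door was opened and seen not to hold the prize — ruled out; weight (1/5)·0 = 0 each.
If it is behind any of doors 2, 3, and 5 (prior 1/5 each): the host picks exactly this set with probability 1/6 regardless, and none is the prize; weight (1/5)·(1/6) = 1/30 each.
The weights sum to 1/10.
So P(the car behind door 2 | the host opened door 1 and door 4) = (1/30) / (1/10) = 1/3.

1/3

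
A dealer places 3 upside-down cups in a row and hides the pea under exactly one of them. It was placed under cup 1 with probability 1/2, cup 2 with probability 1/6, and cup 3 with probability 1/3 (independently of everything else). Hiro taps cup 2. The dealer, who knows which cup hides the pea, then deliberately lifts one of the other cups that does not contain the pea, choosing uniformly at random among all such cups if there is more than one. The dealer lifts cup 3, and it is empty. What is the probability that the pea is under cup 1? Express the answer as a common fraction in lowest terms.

Condition on the true location of the pea.
If it is under cup 1 (prior 1/2): the dealer has no choice, probability 1; weight (1/2)·1 = 1/2.
If it is under cup 2 (prior 1/6): the dealer has 2 equally likely choices, so probability 1/2; weight (1/6)·(1/2) = 1/12.
If it is under cup 3 (prior 1/3): the dealer opened cup 3, so this case is ruled out; weight (1/3)·0 = 0.
The weights sum to 7/12.
So P(the pea under cup 1 | the dealer opened cup 3) = (1/2) / (7/12) = 6/7.

6/7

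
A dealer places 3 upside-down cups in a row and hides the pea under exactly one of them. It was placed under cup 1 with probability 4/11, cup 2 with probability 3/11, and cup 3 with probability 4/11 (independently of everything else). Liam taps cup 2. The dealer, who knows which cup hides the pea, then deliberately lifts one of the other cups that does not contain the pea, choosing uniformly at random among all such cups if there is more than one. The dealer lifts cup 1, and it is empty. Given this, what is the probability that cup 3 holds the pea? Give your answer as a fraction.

8/11

Apply Bayes' rule, conditioning on where the pea actually is.
If it is under cup 1 (prior 4/11): the dealer opened cup 1, so this case is ruled out; weight (4/11)·0 = 0.
If it is under cup 2 (prior 3/11): the dealer has 2 equally likely choices, so probability 1/2; weight (3/11)·(1/2) = 3/22.
If it is under cup 3 (prior 4/11): the dealer has no choice, probability 1; weight (4/11)·1 = 4/11.
The weights sum to 1/2.
So P(the pea under cup 3 | the dealer opened cup 1) = (4/11) / (1/2) = 8/11.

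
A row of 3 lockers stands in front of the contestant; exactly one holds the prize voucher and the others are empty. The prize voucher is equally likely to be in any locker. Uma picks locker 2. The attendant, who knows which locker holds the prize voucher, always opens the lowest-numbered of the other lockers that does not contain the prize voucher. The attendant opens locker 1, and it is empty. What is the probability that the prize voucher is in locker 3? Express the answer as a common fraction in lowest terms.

1/2

Apply Bayes' rule, conditioning on where the prize voucher actually is.
If it is in locker 1 (prior 1/3): the attendant opened locker 1, so this case is ruled out; weight (1/3)·0 = 0.
If it is in either of lockers 2 and 3 (prior 1/3 each): locker 1 is the lowest-numbered option available, probability 1; weight (1/3)·1 = 1/3 each.
The weights sum to 2/3.
So P(the prize voucher in locker 3 | the attendant opened locker 1) = (1/3) / (2/3) = 1/2.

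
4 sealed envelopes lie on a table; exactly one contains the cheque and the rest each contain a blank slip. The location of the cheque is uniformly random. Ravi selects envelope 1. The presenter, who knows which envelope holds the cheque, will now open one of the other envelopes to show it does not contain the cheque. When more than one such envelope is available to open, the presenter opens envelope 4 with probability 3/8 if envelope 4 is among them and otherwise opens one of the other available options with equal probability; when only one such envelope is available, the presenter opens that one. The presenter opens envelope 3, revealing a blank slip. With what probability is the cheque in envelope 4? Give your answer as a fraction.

Apply Bayes' rule, conditioning on where the cheque actually is.
If it is in envelope 1 (prior 1/4): envelope 4 is available but not opened; envelope 3 gets probability (1 − 3/8)/2 = 5/16; weight (1/4)·(5/16) = 5/64.
If it is in envelope 2 (prior 1/4): envelope 4 is available but not opened, probability 5/8; weight (1/4)·(5/8) = 5/32.
If it is in envelope 3 (prior 1/4): the presenter opened envelope 3, so this case is ruled out; weight (1/4)·0 = 0.
If it is in envelope 4 (prior 1/4): envelope 4 holds the prize so is unavailable; the presenter chooses uniformly among the 2 others, probability 1/2; weight (1/4)·(1/2) = 1/8.
The weights sum to 23/64.
So P(the cheque in envelope 4 | the presenter opened envelope 3) = (1/8) / (23/64) = 8/23.

8/23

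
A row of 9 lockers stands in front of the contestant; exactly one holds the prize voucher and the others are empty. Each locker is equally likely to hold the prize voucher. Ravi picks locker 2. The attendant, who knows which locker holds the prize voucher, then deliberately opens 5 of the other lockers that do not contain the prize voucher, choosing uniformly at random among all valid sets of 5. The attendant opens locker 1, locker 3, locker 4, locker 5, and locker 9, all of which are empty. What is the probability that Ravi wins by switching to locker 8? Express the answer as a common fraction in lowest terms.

8/27

Apply Bayes' rule, conditioning on where the prize voucher actually is.
If it is in any of lockers 1, 3, 4, 5, and 9 (prior 1/9 each): that locker was opened and seen not to hold the prize — ruled out; weight (1/9)·0 = 0 each.
If it is in locker 2 (prior 1/9): the attendant has 56 equally likely choices, so probability 1/56; weight (1/9)·(1/56) = 1/504.
If it is in any of lockers 6, 7, and 8 (prior 1/9 each): the attendant has 21 equally likely choices, so probability 1/21; weight (1/9)·(1/21) = 1/189 each.
The weights sum to 1/56.
So P(the prize voucher in locker 8 | the attendant opened locker 1, locker 3, locker 4, locker 5, and locker 9) = (1/189) / (1/56) = 8/27.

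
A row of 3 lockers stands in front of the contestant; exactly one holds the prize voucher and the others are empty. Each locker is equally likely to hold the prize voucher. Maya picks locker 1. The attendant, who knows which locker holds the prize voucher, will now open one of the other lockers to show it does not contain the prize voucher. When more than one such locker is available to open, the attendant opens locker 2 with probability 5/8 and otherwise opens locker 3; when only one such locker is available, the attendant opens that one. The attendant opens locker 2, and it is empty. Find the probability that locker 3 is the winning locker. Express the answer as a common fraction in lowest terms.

8/13

Consider each possible location of the prize voucher in turn.
If it is in locker 1 (prior 1/3): locker 2 is available, opened with probability 5/8; weight (1/3)·(5/8) = 5/24.
If it is in locker 2 (prior 1/3): the attendant opened locker 2, so this case is ruled out; weight (1/3)·0 = 0.
If it is in locker 3 (prior 1/3): only locker 2 is available, probability 1; weight (1/3)·1 = 1/3.
The weights sum to 13/24.
So P(the prize voucher in locker 3 | the attendant opened locker 2) = (1/3) / (13/24) = 8/13.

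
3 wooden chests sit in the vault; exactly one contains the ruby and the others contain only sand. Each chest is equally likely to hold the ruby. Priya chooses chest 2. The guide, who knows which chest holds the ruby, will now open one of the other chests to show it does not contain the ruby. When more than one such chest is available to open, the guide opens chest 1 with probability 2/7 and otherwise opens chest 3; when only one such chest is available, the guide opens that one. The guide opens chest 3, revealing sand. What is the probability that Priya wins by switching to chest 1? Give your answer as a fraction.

7/12

Consider each possible location of the ruby in turn.
If it is in chest 1 (prior 1/3): only chest 3 is available, probability 1; weight (1/3)·1 = 1/3.
If it is in chest 2 (prior 1/3): chest 1 is available but not opened, probability 5/7; weight (1/3)·(5/7) = 5/21.
If it is in chest 3 (prior 1/3): the guide opened chest 3, so this case is ruled out; weight (1/3)·0 = 0.
The weights sum to 4/7.
So P(the ruby in chest 1 | the guide opened chest 3) = (1/3) / (4/7) = 7/12.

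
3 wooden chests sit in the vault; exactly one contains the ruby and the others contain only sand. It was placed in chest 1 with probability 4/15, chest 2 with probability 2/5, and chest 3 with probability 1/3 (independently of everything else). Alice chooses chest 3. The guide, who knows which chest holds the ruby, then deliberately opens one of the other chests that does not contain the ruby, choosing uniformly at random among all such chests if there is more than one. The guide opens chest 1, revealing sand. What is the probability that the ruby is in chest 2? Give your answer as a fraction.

12/17

Consider each possible location of the ruby in turn.
If it is in chest 1 (prior 4/15): the guide opened chest 1, so this case is ruled out; weight (4/15)·0 = 0.
If it is in chest 2 (prior 2/5): the guide has no choice, probability 1; weight (2/5)·1 = 2/5.
If it is in chest 3 (prior 1/3): the guide has 2 equally likely choices, so probability 1/2; weight (1/3)·(1/2) = 1/6.
The weights sum to 17/30.
So P(the ruby in chest 2 | the guide opened chest 1) = (2/5) / (17/30) = 12/17.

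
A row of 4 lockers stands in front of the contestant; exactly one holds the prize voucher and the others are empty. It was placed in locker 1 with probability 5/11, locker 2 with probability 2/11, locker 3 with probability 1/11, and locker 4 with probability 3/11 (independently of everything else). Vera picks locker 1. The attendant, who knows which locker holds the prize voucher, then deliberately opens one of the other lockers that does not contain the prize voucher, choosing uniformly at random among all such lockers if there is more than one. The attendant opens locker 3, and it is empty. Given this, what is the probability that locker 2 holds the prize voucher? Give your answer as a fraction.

Consider each possible location of the prize voucher in turn.
If it is in locker 1 (prior 5/11): the attendant has 3 equally likely choices, so probability 1/3; weight (5/11)·(1/3) = 5/33.
If it is in locker 2 (prior 2/11): the attendant has 2 equally likely choices, so probability 1/2; weight (2/11)·(1/2) = 1/11.
If it is in locker 3 (prior 1/11): the attendant opened locker 3, so this case is ruled out; weight (1/11)·0 = 0.
If it is in locker 4 (prior 3/11): the attendant has 2 equally likely choices, so probability 1/2; weight (3/11)·(1/2) = 3/22.
The weights sum to 25/66.
So P(the prize voucher in locker 2 | the attendant opened locker 3) = (1/11) / (25/66) = 6/25.

6/25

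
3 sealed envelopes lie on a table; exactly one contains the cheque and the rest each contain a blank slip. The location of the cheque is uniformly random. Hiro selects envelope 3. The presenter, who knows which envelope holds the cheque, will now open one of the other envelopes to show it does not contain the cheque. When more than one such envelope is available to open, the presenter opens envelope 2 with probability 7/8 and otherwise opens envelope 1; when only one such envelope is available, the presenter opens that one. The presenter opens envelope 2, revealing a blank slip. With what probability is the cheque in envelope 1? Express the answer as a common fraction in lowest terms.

8/15

Condition on the true location of the cheque.
If it is in envelope 1 (prior 1/3): only envelope 2 is available, probability 1; weight (1/3)·1 = 1/3.
If it is in envelope 2 (prior 1/3): the presenter opened envelope 2, so this case is ruled out; weight (1/3)·0 = 0.
If it is in envelope 3 (prior 1/3): envelope 2 is available, opened with probability 7/8; weight (1/3)·(7/8) = 7/24.
The weights sum to 5/8.
So P(the cheque in envelope 1 | the presenter opened envelope 2) = (1/3) / (5/8) = 8/15.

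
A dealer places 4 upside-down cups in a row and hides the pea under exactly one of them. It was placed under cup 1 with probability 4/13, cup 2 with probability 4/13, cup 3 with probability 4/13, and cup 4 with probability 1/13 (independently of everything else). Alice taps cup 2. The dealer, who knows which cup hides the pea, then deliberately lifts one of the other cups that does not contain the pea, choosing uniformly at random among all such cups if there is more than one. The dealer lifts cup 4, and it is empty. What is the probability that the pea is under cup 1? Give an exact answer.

Consider each possible location of the pea in turn.
If it is under either of cups 1 and 3 (prior 4/13 each): the dealer has 2 equally likely choices, so probability 1/2; weight (4/13)·(1/2) = 2/13 each.
If it is under cup 2 (prior 4/13): the dealer has 3 equally likely choices, so probability 1/3; weight (4/13)·(1/3) = 4/39.
If it is under cup 4 (prior 1/13): the dealer opened cup 4, so this case is ruled out; weight (1/13)·0 = 0.
The weights sum to 16/39.
So P(the pea under cup 1 | the dealer opened cup 4) = (2/13) / (16/39) = 3/8.

3/8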